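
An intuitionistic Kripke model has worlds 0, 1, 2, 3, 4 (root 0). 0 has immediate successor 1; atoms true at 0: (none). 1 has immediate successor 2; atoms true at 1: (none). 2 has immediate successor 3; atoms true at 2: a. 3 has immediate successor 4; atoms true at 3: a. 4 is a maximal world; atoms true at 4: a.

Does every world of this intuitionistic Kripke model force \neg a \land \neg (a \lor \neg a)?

Not every world: 0 \nVdash \neg a \land \neg (a \lor \neg a).
0 \nVdash \neg a \land \neg (a \lor \neg a) since 0 fails \neg a.

No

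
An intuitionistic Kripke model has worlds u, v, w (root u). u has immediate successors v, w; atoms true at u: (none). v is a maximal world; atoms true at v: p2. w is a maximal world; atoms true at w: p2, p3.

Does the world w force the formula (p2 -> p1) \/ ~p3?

No

w ||-/- (p2 -> p1) \/ ~p3: neither disjunct is forced at w.
w ||-/- p2 -> p1: already at w itself, w ||- p2 but w ||-/- p1.
w lacks atom p1, so w ||-/- p1.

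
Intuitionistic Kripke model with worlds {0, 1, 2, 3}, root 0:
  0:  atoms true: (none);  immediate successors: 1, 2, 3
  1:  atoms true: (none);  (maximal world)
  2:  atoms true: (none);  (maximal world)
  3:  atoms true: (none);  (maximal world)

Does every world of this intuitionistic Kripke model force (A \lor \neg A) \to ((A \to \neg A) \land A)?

Not every world: 0 \nVdash (A \lor \neg A) \to ((A \to \neg A) \land A).
0 \nVdash (A \lor \neg A) \to ((A \to \neg A) \land A): already at 0 itself, 0 \Vdash A \lor \neg A but 0 \nVdash (A \to \neg A) \land A.
0 \nVdash (A \to \neg A) \land A since 0 fails A.

No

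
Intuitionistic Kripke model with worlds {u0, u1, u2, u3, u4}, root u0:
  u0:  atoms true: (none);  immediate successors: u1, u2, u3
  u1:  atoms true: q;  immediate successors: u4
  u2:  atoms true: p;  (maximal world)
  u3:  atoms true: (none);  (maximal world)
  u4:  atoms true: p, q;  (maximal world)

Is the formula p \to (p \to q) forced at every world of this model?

No

Not every world: u0 \nVdash p \to (p \to q).
u0 \nVdash p \to (p \to q): at the accessible world u2, u2 \Vdash p but u2 \nVdash p \to q.
u2 \nVdash p \to q: already at u2 itself, u2 \Vdash p but u2 \nVdash q.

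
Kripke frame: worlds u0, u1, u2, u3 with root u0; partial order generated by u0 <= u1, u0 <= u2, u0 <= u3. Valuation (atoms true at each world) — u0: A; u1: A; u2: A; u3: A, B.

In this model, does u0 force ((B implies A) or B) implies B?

u0 does not force ((B implies A) or B) implies B: already at u0 itself, u0 forces (B implies A) or B but u0 does not force B.
u0 lacks atom B, so u0 does not force B.

No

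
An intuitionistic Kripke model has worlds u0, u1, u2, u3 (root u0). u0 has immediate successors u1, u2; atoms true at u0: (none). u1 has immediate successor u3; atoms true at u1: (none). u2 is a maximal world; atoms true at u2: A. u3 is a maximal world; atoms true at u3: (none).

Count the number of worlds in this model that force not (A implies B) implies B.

2

u0: does not force it — u0 does not force not (A implies B) implies B: at the accessible world u2, u2 forces not (A implies B) but u2 does not force B.
u1: forces it.
u2: does not force it — u2 does not force not (A implies B) implies B: already at u2 itself, u2 forces not (A implies B) but u2 does not force B.
u3: forces it.
Worlds forcing the formula: {u1, u3}.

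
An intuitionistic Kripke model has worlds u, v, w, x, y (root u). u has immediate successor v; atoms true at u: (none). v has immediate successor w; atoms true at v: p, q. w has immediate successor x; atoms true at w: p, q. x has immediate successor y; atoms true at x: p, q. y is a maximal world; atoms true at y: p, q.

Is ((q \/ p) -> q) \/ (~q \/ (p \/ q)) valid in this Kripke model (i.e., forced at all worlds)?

Yes

u ||- ((q \/ p) -> q) \/ (~q \/ (p \/ q)) via the disjunct (q \/ p) -> q.
Since the root u forces ((q \/ p) -> q) \/ (~q \/ (p \/ q)) and forcing is persistent (monotone upward), every world forces it.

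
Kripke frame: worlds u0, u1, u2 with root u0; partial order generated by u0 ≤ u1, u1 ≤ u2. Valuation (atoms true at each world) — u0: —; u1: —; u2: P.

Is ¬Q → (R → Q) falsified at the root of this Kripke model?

No

u0 ⊩ ¬Q → (R → Q): every world accessible from u0 that forces ¬Q (namely u0, u1, u2) also forces R → Q.
So the root u0 forces ¬Q → (R → Q); the model is not a countermodel.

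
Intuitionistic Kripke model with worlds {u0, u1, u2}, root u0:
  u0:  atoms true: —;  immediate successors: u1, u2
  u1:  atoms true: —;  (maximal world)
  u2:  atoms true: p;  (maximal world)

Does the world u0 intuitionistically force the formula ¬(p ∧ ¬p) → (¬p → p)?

No

u0 ⊮ ¬(p ∧ ¬p) → (¬p → p): already at u0 itself, u0 ⊩ ¬(p ∧ ¬p) but u0 ⊮ ¬p → p.
u0 ⊮ ¬p → p: at the accessible world u1, u1 ⊩ ¬p but u1 ⊮ p.
u1 lacks atom p, so u1 ⊮ p.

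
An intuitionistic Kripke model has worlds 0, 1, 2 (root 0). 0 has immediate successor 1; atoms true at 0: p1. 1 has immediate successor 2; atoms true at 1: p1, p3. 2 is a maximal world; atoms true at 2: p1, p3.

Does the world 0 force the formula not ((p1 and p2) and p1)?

0 forces not ((p1 and p2) and p1): no world accessible from 0 forces (p1 and p2) and p1.

Yes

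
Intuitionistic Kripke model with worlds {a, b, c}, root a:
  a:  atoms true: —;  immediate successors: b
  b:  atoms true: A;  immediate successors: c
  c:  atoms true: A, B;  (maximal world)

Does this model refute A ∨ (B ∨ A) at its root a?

a ⊮ A ∨ (B ∨ A): neither disjunct is forced at a.
a lacks atom A, so a ⊮ A.
So the root a does not force A ∨ (B ∨ A); the model is a countermodel.

Yes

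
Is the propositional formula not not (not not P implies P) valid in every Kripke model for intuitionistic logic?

This is the double negation of double-negation elimination, which is intuitionistically derivable.
By Glivenko's theorem the double negation of any classical propositional tautology is intuitionistically provable; not not P implies P is classically a tautology.

Yes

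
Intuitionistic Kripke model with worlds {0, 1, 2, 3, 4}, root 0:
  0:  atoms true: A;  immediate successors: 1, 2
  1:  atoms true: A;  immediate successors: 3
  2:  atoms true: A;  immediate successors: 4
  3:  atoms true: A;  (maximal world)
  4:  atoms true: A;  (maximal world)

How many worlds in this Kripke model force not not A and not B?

5

0: forces it.
1: forces it.
2: forces it.
3: forces it.
4: forces it.
Worlds forcing the formula: {0, 1, 2, 3, 4}.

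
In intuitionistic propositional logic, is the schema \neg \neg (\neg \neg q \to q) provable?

Yes

This is the double negation of double-negation elimination, which is intuitionistically derivable.
By Glivenko's theorem the double negation of any classical propositional tautology is intuitionistically provable; \neg \neg q \to q is classically a tautology.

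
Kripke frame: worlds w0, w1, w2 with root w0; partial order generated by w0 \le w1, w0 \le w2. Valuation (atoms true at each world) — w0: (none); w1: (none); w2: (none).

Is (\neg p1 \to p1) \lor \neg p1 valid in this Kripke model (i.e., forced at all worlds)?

Yes

w0 \Vdash (\neg p1 \to p1) \lor \neg p1 via the disjunct \neg p1.
Since the root w0 forces (\neg p1 \to p1) \lor \neg p1 and forcing is persistent (monotone upward), every world forces it.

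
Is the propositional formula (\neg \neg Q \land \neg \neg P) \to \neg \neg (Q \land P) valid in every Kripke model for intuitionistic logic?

Yes

This is the distribution of double negation over conjunction, which is intuitionistically derivable.
Assume \neg \neg Q, \neg \neg P, and \neg (Q \land P). From Q we'd get \neg P (since Q \land P is refuted), contradicting \neg \neg P; so \neg Q, contradicting \neg \neg Q.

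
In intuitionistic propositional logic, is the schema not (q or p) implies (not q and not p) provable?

Yes

This is a constructively valid De Morgan direction (negated disjunction to conjunction of negations), which is intuitionistically derivable.
From not (q or p): if q held then q or p would, contradiction — so not q; similarly not p.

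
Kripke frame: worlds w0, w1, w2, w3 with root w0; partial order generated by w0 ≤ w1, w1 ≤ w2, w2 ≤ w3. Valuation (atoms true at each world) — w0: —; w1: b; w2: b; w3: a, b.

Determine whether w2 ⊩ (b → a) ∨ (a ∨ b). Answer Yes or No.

w2 ⊩ (b → a) ∨ (a ∨ b) via the disjunct a ∨ b.

Yes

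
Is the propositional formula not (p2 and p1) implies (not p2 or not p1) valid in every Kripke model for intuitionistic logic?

This is the constructively invalid direction of De Morgan's law for conjunction, which is not intuitionistically valid.
A Kripke countermodel: worlds 0, 1, 2; order generated by 0 <= 1, 0 <= 2; atoms true at each world — 0:{}; 1:{p2}; 2:{p1}.
0 does not force not (p2 and p1) implies (not p2 or not p1): already at 0 itself, 0 forces not (p2 and p1) but 0 does not force not p2 or not p1.
0 does not force not p2 or not p1: neither disjunct is forced at 0.
0 does not force not p2 since 1 is accessible from 0 and 1 forces p2.
So the root 0 does not force the formula.

No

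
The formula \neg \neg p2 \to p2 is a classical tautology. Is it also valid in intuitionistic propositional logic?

No

This is double-negation elimination, which is not intuitionistically valid.
A Kripke countermodel: worlds u0, u1; order generated by u0 \le u1; atoms true at each world — u0:{}; u1:{p2}.
u0 \nVdash \neg \neg p2 \to p2: already at u0 itself, u0 \Vdash \neg \neg p2 but u0 \nVdash p2.
u0 lacks atom p2, so u0 \nVdash p2.
So the root u0 does not force the formula.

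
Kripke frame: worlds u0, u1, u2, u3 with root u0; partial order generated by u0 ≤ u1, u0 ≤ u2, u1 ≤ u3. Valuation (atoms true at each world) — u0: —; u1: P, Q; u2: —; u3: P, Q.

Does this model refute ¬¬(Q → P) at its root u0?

u0 ⊩ ¬¬(Q → P): no world accessible from u0 forces ¬(Q → P).
So the root u0 forces ¬¬(Q → P); the model is not a countermodel.

No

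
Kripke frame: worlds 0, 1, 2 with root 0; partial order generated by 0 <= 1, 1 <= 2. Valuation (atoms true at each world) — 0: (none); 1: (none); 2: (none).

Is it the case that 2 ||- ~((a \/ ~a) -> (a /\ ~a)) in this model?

Yes

2 ||- ~((a \/ ~a) -> (a /\ ~a)): no world accessible from 2 forces (a \/ ~a) -> (a /\ ~a).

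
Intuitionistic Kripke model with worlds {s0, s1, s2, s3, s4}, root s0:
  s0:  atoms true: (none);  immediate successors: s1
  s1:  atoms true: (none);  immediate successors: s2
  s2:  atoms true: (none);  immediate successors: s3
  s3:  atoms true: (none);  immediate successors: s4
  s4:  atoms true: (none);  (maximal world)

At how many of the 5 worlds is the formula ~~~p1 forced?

5

s0: forces it.
s1: forces it.
s2: forces it.
s3: forces it.
s4: forces it.
Worlds forcing the formula: {s0, s1, s2, s3, s4}.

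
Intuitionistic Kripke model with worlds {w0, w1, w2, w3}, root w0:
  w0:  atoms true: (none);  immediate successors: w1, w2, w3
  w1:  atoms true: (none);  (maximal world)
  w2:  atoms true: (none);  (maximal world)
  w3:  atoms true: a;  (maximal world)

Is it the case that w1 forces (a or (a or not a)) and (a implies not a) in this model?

w1 forces (a or (a or not a)) and (a implies not a) since w1 forces both conjuncts.

Yes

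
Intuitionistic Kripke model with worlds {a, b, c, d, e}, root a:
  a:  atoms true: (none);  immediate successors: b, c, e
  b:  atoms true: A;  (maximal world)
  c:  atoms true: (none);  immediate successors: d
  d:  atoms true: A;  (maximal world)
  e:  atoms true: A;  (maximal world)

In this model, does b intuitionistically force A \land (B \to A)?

Yes

b \Vdash A \land (B \to A) since b forces both conjuncts.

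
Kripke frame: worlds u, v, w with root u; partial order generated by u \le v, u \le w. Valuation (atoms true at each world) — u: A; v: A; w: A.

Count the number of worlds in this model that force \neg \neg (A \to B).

u: does not force it — u \nVdash \neg \neg (A \to B) since u is accessible from u and u \Vdash \neg (A \to B).
v: does not force it.
w: does not force it.
Worlds forcing the formula: { }.

0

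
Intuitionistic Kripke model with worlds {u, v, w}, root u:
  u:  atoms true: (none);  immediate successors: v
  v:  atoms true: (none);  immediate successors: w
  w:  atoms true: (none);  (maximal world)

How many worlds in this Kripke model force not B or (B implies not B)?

u: forces it.
v: forces it.
w: forces it.
Worlds forcing the formula: {u, v, w}.

3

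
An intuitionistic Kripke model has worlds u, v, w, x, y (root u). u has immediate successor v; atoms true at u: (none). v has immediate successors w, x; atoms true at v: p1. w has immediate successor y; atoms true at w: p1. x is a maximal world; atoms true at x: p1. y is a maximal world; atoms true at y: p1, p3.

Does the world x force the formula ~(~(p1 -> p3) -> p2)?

x ||- ~(~(p1 -> p3) -> p2): no world accessible from x forces ~(p1 -> p3) -> p2.

Yes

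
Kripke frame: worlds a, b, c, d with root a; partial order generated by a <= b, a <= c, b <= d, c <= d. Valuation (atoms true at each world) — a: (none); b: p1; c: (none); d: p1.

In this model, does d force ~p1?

d ||-/- ~p1 since d is accessible from d and d ||- p1.

No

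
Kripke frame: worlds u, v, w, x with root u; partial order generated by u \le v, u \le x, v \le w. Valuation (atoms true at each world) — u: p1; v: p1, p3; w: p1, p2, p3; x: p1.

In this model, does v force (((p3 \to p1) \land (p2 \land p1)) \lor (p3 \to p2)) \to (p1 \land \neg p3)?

No

v \nVdash (((p3 \to p1) \land (p2 \land p1)) \lor (p3 \to p2)) \to (p1 \land \neg p3): at the accessible world w, w \Vdash ((p3 \to p1) \land (p2 \land p1)) \lor (p3 \to p2) but w \nVdash p1 \land \neg p3.
w \nVdash p1 \land \neg p3 since w fails \neg p3.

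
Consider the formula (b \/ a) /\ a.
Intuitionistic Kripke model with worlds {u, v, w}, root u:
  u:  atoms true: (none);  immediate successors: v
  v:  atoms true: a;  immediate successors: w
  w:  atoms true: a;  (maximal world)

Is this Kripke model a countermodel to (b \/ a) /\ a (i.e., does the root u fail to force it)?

Yes

u ||-/- (b \/ a) /\ a since u fails b \/ a.
So the root u does not force (b \/ a) /\ a; the model is a countermodel.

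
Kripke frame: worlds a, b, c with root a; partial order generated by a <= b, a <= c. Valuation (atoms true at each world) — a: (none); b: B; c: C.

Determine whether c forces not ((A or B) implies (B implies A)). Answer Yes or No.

c does not force not ((A or B) implies (B implies A)) since c is accessible from c and c forces (A or B) implies (B implies A).
c forces (A or B) implies (B implies A) vacuously: no world accessible from c forces the antecedent A or B.

No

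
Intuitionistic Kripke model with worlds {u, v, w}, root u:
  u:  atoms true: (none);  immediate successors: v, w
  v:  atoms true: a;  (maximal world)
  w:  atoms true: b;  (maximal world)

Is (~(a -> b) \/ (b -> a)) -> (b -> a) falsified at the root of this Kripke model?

No

u ||- (~(a -> b) \/ (b -> a)) -> (b -> a): every world accessible from u that forces ~(a -> b) \/ (b -> a) (namely v) also forces b -> a.
So the root u forces (~(a -> b) \/ (b -> a)) -> (b -> a); the model is not a countermodel.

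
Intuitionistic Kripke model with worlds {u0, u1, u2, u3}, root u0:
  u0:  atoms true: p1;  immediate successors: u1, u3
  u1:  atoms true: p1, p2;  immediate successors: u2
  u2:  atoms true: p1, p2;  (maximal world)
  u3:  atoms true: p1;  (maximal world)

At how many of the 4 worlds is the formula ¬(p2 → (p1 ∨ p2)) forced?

0

u0: does not force it — u0 ⊮ ¬(p2 → (p1 ∨ p2)) since u0 is accessible from u0 and u0 ⊩ p2 → (p1 ∨ p2).
u1: does not force it — u1 ⊮ ¬(p2 → (p1 ∨ p2)) since u1 is accessible from u1 and u1 ⊩ p2 → (p1 ∨ p2).
u2: does not force it.
u3: does not force it.
Worlds forcing the formula: { }.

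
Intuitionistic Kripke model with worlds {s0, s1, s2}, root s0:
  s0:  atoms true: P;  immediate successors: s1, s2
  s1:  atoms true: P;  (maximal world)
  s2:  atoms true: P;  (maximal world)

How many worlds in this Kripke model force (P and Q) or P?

3

s0: forces it.
s1: forces it.
s2: forces it.
Worlds forcing the formula: {s0, s1, s2}.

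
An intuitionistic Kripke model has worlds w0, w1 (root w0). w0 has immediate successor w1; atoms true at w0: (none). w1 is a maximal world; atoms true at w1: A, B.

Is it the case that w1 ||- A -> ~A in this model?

No

w1 ||-/- A -> ~A: already at w1 itself, w1 ||- A but w1 ||-/- ~A.
w1 ||-/- ~A since w1 is accessible from w1 and w1 ||- A.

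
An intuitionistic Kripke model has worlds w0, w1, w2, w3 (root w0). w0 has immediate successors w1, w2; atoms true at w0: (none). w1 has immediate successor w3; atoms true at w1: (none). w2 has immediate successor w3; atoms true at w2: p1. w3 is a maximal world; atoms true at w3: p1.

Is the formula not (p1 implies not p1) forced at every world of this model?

w0 forces not (p1 implies not p1): no world accessible from w0 forces p1 implies not p1.
Since the root w0 forces not (p1 implies not p1) and forcing is persistent (monotone upward), every world forces it.

Yes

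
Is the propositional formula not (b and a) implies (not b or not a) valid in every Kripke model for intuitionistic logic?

This is the constructively invalid direction of De Morgan's law for conjunction, which is not intuitionistically valid.
A Kripke countermodel: worlds s0, s1, s2; order generated by s0 <= s1, s0 <= s2; atoms true at each world — s0:{}; s1:{b}; s2:{a}.
s0 does not force not (b and a) implies (not b or not a): already at s0 itself, s0 forces not (b and a) but s0 does not force not b or not a.
s0 does not force not b or not a: neither disjunct is forced at s0.
s0 does not force not b since s1 is accessible from s0 and s1 forces b.
So the root s0 does not force the formula.

No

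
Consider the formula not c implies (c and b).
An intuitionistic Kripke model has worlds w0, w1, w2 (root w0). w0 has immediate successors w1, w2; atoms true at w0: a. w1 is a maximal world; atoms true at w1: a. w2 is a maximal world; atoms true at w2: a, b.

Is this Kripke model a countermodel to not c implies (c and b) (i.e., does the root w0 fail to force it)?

Yes

w0 does not force not c implies (c and b): already at w0 itself, w0 forces not c but w0 does not force c and b.
w0 does not force c and b since w0 fails c.
So the root w0 does not force not c implies (c and b); the model is a countermodel.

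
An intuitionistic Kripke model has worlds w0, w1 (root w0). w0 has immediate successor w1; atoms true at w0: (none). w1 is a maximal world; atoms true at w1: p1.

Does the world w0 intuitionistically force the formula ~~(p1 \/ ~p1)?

w0 ||- ~~(p1 \/ ~p1): no world accessible from w0 forces ~(p1 \/ ~p1).

Yes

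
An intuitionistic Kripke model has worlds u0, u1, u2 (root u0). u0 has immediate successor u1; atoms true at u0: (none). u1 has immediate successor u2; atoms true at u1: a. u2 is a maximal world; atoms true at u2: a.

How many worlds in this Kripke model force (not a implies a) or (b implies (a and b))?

u0: forces it.
u1: forces it.
u2: forces it.
Worlds forcing the formula: {u0, u1, u2}.

3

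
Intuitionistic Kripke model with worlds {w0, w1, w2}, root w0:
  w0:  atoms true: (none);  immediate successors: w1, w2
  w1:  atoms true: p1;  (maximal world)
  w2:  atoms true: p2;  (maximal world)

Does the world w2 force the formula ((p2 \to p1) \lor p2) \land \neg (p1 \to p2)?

w2 \nVdash ((p2 \to p1) \lor p2) \land \neg (p1 \to p2) since w2 fails \neg (p1 \to p2).

No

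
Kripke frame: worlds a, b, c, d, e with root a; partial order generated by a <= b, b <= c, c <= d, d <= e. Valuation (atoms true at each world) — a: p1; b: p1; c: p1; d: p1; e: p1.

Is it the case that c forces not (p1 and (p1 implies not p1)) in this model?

Yes

c forces not (p1 and (p1 implies not p1)): no world accessible from c forces p1 and (p1 implies not p1).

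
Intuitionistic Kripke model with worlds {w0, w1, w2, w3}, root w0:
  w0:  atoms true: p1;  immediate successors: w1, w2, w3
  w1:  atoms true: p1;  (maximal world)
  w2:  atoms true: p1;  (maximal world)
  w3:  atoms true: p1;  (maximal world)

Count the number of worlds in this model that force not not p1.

4

w0: forces it.
w1: forces it.
w2: forces it.
w3: forces it.
Worlds forcing the formula: {w0, w1, w2, w3}.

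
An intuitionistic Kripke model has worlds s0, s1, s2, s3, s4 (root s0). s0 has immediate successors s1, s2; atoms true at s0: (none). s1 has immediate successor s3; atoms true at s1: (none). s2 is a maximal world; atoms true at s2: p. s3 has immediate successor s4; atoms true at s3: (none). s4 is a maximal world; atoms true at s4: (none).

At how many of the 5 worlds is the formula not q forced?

5

s0: forces it.
s1: forces it.
s2: forces it.
s3: forces it.
s4: forces it.
Worlds forcing the formula: {s0, s1, s2, s3, s4}.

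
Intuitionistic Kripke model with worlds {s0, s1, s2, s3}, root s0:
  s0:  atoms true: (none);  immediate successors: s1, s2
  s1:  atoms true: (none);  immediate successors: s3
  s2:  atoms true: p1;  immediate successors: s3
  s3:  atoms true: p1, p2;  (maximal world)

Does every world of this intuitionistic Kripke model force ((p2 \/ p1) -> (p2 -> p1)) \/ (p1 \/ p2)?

Yes

s0 ||- ((p2 \/ p1) -> (p2 -> p1)) \/ (p1 \/ p2) via the disjunct (p2 \/ p1) -> (p2 -> p1).
Since the root s0 forces ((p2 \/ p1) -> (p2 -> p1)) \/ (p1 \/ p2) and forcing is persistent (monotone upward), every world forces it.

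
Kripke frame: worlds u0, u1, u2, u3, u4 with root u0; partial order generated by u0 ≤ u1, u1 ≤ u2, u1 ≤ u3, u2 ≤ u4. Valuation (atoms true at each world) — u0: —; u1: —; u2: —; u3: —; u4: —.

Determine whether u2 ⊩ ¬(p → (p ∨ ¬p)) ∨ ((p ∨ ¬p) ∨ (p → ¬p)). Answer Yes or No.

u2 ⊩ ¬(p → (p ∨ ¬p)) ∨ ((p ∨ ¬p) ∨ (p → ¬p)) via the disjunct (p ∨ ¬p) ∨ (p → ¬p).

Yes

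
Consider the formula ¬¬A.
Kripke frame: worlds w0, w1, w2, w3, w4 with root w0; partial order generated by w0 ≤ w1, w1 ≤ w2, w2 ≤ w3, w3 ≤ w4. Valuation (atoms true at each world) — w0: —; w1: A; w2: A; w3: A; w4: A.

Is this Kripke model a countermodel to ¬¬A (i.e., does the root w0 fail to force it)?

No

w0 ⊩ ¬¬A: no world accessible from w0 forces ¬A.
So the root w0 forces ¬¬A; the model is not a countermodel.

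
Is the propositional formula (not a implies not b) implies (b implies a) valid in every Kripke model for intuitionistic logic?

This is the converse of contraposition, which is not intuitionistically valid.
A Kripke countermodel: worlds u0, u1; order generated by u0 <= u1; atoms true at each world — u0:{b}; u1:{a,b}.
u0 does not force (not a implies not b) implies (b implies a): already at u0 itself, u0 forces not a implies not b but u0 does not force b implies a.
u0 does not force b implies a: already at u0 itself, u0 forces b but u0 does not force a.
u0 lacks atom a, so u0 does not force a.
So the root u0 does not force the formula.

No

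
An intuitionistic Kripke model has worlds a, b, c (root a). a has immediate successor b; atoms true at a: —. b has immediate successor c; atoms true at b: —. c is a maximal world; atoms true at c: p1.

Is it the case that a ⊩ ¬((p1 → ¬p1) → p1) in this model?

a ⊮ ¬((p1 → ¬p1) → p1) since a is accessible from a and a ⊩ (p1 → ¬p1) → p1.
a ⊩ (p1 → ¬p1) → p1 vacuously: no world accessible from a forces the antecedent p1 → ¬p1.

No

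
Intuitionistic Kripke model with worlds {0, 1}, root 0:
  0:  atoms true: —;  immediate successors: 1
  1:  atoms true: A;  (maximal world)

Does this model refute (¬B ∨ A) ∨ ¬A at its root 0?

No

0 ⊩ (¬B ∨ A) ∨ ¬A via the disjunct ¬B ∨ A.
So the root 0 forces (¬B ∨ A) ∨ ¬A; the model is not a countermodel.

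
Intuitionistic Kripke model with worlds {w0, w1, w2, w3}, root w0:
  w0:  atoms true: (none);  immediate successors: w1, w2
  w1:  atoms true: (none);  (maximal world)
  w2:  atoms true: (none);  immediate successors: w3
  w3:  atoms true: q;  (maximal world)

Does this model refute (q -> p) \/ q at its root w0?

w0 ||-/- (q -> p) \/ q: neither disjunct is forced at w0.
w0 ||-/- q -> p: at the accessible world w3, w3 ||- q but w3 ||-/- p.
w3 lacks atom p, so w3 ||-/- p.
So the root w0 does not force (q -> p) \/ q; the model is a countermodel.

Yes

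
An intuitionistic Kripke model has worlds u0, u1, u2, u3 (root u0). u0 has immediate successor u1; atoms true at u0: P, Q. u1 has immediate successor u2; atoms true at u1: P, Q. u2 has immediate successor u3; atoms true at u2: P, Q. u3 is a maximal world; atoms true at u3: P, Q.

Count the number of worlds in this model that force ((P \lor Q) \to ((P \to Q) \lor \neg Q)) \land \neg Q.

u0: does not force it — u0 \nVdash ((P \lor Q) \to ((P \to Q) \lor \neg Q)) \land \neg Q since u0 fails \neg Q.
u1: does not force it — u1 \nVdash ((P \lor Q) \to ((P \to Q) \lor \neg Q)) \land \neg Q since u1 fails \neg Q.
u2: does not force it — u2 \nVdash ((P \lor Q) \to ((P \to Q) \lor \neg Q)) \land \neg Q since u2 fails \neg Q.
u3: does not force it.
Worlds forcing the formula: { }.

0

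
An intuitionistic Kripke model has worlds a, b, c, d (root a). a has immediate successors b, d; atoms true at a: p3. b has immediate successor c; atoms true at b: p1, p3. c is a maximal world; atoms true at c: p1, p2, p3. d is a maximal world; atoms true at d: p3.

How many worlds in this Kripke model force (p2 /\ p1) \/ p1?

a: does not force it — a ||-/- (p2 /\ p1) \/ p1: neither disjunct is forced at a.
b: forces it.
c: forces it.
d: does not force it — d ||-/- (p2 /\ p1) \/ p1: neither disjunct is forced at d.
Worlds forcing the formula: {b, c}.

2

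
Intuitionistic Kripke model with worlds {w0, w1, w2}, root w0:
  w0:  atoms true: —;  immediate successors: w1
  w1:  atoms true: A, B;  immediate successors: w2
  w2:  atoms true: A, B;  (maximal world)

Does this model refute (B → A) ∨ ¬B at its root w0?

No

w0 ⊩ (B → A) ∨ ¬B via the disjunct B → A.
So the root w0 forces (B → A) ∨ ¬B; the model is not a countermodel.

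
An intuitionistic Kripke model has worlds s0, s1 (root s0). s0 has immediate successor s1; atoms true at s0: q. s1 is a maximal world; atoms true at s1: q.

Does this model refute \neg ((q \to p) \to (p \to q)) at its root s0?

Yes

s0 \nVdash \neg ((q \to p) \to (p \to q)) since s0 is accessible from s0 and s0 \Vdash (q \to p) \to (p \to q).
s0 \Vdash (q \to p) \to (p \to q) vacuously: no world accessible from s0 forces the antecedent q \to p.
So the root s0 does not force \neg ((q \to p) \to (p \to q)); the model is a countermodel.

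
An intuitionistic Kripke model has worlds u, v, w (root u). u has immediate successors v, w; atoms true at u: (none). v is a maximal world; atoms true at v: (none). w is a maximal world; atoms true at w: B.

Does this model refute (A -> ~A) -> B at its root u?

u ||-/- (A -> ~A) -> B: already at u itself, u ||- A -> ~A but u ||-/- B.
u lacks atom B, so u ||-/- B.
So the root u does not force (A -> ~A) -> B; the model is a countermodel.

Yes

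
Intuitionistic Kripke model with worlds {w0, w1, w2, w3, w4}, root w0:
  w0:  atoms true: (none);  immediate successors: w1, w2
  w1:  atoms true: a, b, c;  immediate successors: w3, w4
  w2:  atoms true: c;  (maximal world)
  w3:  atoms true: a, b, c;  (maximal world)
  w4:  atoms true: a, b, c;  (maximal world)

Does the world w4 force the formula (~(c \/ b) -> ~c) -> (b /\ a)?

w4 ||- (~(c \/ b) -> ~c) -> (b /\ a): every world accessible from w4 that forces ~(c \/ b) -> ~c (namely w4) also forces b /\ a.

Yes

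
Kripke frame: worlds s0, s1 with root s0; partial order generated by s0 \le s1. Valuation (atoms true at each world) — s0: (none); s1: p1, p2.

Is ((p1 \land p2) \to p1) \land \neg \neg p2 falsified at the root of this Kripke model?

No

s0 \Vdash ((p1 \land p2) \to p1) \land \neg \neg p2 since s0 forces both conjuncts.
So the root s0 forces ((p1 \land p2) \to p1) \land \neg \neg p2; the model is not a countermodel.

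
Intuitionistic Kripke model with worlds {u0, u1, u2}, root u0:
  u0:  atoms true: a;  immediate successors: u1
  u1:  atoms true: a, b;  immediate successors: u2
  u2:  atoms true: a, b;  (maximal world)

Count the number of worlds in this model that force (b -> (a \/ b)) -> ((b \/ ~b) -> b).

3

u0: forces it.
u1: forces it.
u2: forces it.
Worlds forcing the formula: {u0, u1, u2}.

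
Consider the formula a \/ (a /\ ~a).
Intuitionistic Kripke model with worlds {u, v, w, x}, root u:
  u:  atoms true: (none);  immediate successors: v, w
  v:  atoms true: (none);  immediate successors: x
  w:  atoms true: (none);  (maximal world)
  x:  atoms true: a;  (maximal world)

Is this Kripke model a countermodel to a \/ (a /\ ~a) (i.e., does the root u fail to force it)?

u ||-/- a \/ (a /\ ~a): neither disjunct is forced at u.
u lacks atom a, so u ||-/- a.
So the root u does not force a \/ (a /\ ~a); the model is a countermodel.

Yes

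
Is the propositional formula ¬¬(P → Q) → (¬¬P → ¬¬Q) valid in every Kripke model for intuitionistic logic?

Yes

This is the distribution of double negation over implication, which is intuitionistically derivable.
Assume ¬¬(P → Q) and ¬¬P; suppose ¬Q. Then P → Q would give ¬P (by contraposition), contradicting ¬¬P; so ¬(P → Q), contradicting ¬¬(P → Q). Hence ¬¬Q.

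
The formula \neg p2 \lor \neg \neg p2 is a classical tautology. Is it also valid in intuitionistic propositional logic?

This is the weak law of excluded middle, which is not intuitionistically valid.
A Kripke countermodel: worlds 0, 1, 2; order generated by 0 \le 1, 0 \le 2; atoms true at each world — 0:{}; 1:{p2}; 2:{}.
0 \nVdash \neg p2 \lor \neg \neg p2: neither disjunct is forced at 0.
0 \nVdash \neg p2 since 1 is accessible from 0 and 1 \Vdash p2.
So the root 0 does not force the formula.

No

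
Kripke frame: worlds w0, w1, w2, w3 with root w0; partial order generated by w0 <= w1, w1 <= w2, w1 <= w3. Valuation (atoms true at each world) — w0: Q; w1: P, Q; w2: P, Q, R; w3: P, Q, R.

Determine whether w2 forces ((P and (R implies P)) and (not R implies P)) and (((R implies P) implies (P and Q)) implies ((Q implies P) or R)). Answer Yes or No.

Yes

w2 forces ((P and (R implies P)) and (not R implies P)) and (((R implies P) implies (P and Q)) implies ((Q implies P) or R)) since w2 forces both conjuncts.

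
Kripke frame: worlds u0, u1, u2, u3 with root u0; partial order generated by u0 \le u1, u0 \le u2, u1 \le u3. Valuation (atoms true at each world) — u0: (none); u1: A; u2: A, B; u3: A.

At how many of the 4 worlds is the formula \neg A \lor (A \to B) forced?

u0: does not force it — u0 \nVdash \neg A \lor (A \to B): neither disjunct is forced at u0.
u1: does not force it.
u2: forces it.
u3: does not force it.
Worlds forcing the formula: {u2}.

1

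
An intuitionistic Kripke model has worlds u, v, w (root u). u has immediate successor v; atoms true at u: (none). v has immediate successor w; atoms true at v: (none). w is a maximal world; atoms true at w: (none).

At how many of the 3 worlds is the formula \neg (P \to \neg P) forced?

0

u: does not force it — u \nVdash \neg (P \to \neg P) since u is accessible from u and u \Vdash P \to \neg P.
v: does not force it — v \nVdash \neg (P \to \neg P) since v is accessible from v and v \Vdash P \to \neg P.
w: does not force it — w \nVdash \neg (P \to \neg P) since w is accessible from w and w \Vdash P \to \neg P.
Worlds forcing the formula: { }.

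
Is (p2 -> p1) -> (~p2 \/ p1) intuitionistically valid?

This is the material-implication-as-disjunction principle, which is not intuitionistically valid.
A Kripke countermodel: worlds s0, s1; order generated by s0 <= s1; atoms true at each world — s0:{}; s1:{p1,p2}.
s0 ||-/- (p2 -> p1) -> (~p2 \/ p1): already at s0 itself, s0 ||- p2 -> p1 but s0 ||-/- ~p2 \/ p1.
s0 ||-/- ~p2 \/ p1: neither disjunct is forced at s0.
s0 ||-/- ~p2 since s1 is accessible from s0 and s1 ||- p2.
So the root s0 does not force the formula.

No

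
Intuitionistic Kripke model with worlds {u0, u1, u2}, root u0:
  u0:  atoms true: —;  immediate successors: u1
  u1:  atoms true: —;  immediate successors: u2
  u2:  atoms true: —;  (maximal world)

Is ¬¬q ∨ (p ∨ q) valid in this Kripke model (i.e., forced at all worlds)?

No

Not every world: u0 ⊮ ¬¬q ∨ (p ∨ q).
u0 ⊮ ¬¬q ∨ (p ∨ q): neither disjunct is forced at u0.
u0 ⊮ ¬¬q since u0 is accessible from u0 and u0 ⊩ ¬q.
u0 ⊩ ¬q: no world accessible from u0 forces q.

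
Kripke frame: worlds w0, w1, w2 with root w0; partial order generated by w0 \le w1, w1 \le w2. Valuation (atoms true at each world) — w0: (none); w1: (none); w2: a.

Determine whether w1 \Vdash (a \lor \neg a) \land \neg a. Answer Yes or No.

No

w1 \nVdash (a \lor \neg a) \land \neg a since w1 fails a \lor \neg a.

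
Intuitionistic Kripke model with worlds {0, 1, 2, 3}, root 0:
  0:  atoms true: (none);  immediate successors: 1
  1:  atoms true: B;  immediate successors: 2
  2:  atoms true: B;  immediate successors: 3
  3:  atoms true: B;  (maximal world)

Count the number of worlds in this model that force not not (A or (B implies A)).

0: does not force it — 0 does not force not not (A or (B implies A)) since 0 is accessible from 0 and 0 forces not (A or (B implies A)).
1: does not force it — 1 does not force not not (A or (B implies A)) since 1 is accessible from 1 and 1 forces not (A or (B implies A)).
2: does not force it.
3: does not force it.
Worlds forcing the formula: { }.

0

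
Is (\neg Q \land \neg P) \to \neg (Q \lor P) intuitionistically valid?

Yes

This is a constructively valid De Morgan direction (conjunction of negations to negated disjunction), which is intuitionistically derivable.
If both \neg Q and \neg P hold at a world, no accessible world forces Q or forces P, so none forces Q \lor P.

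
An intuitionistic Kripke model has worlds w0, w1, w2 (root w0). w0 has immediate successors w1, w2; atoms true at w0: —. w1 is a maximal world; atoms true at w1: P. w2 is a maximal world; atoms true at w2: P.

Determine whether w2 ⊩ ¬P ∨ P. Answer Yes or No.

Yes

w2 ⊩ ¬P ∨ P via the disjunct P.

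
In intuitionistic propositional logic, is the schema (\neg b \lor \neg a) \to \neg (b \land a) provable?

Yes

This is a constructively valid De Morgan direction (disjunction of negations to negated conjunction), which is intuitionistically derivable.
If \neg b holds at a world then no accessible world forces b, hence none forces b \land a; likewise for \neg a.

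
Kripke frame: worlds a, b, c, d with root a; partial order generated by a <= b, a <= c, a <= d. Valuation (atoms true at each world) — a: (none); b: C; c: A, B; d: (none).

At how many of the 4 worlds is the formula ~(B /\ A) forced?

2

a: does not force it — a ||-/- ~(B /\ A) since c is accessible from a and c ||- B /\ A.
b: forces it.
c: does not force it.
d: forces it.
Worlds forcing the formula: {b, d}.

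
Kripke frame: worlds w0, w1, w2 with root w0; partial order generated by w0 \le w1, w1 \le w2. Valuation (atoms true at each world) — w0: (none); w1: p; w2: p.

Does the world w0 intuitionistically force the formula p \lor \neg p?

No

w0 \nVdash p \lor \neg p: neither disjunct is forced at w0.
w0 lacks atom p, so w0 \nVdash p.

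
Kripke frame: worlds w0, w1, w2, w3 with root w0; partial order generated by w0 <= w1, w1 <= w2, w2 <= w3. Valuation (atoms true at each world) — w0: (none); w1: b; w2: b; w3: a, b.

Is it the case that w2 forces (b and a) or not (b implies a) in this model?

No

w2 does not force (b and a) or not (b implies a): neither disjunct is forced at w2.
w2 does not force b and a since w2 fails a.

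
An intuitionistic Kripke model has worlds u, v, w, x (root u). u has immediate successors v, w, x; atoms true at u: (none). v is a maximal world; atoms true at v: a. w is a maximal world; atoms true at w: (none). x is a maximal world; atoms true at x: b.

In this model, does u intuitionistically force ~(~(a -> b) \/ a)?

u ||-/- ~(~(a -> b) \/ a) since v is accessible from u and v ||- ~(a -> b) \/ a.
v ||- ~(a -> b) \/ a via the disjunct ~(a -> b).

No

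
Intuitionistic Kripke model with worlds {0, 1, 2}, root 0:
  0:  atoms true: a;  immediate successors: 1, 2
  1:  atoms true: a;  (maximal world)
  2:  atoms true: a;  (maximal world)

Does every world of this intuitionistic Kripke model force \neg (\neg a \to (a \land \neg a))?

Not every world: 0 \nVdash \neg (\neg a \to (a \land \neg a)).
0 \nVdash \neg (\neg a \to (a \land \neg a)) since 0 is accessible from 0 and 0 \Vdash \neg a \to (a \land \neg a).
0 \Vdash \neg a \to (a \land \neg a) vacuously: no world accessible from 0 forces the antecedent \neg a.

No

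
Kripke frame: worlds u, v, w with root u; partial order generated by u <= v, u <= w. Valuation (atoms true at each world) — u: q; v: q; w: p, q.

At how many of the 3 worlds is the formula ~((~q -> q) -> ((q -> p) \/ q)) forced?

u: does not force it — u ||-/- ~((~q -> q) -> ((q -> p) \/ q)) since u is accessible from u and u ||- (~q -> q) -> ((q -> p) \/ q).
v: does not force it.
w: does not force it.
Worlds forcing the formula: { }.

0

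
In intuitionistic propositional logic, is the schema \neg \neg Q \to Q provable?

No

This is double-negation elimination, which is not intuitionistically valid.
A Kripke countermodel: worlds w0, w1; order generated by w0 \le w1; atoms true at each world — w0:{}; w1:{Q}.
w0 \nVdash \neg \neg Q \to Q: already at w0 itself, w0 \Vdash \neg \neg Q but w0 \nVdash Q.
w0 lacks atom Q, so w0 \nVdash Q.
So the root w0 does not force the formula.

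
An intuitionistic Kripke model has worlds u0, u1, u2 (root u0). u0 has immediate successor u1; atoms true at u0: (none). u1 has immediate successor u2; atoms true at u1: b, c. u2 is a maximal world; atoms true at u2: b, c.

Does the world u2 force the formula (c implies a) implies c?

u2 forces (c implies a) implies c vacuously: no world accessible from u2 forces the antecedent c implies a.

Yes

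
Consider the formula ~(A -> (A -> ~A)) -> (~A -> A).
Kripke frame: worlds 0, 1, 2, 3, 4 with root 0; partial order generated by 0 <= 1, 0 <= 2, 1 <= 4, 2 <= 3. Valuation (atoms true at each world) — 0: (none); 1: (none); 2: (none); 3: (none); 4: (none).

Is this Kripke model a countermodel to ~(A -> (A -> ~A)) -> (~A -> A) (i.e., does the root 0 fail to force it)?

0 ||- ~(A -> (A -> ~A)) -> (~A -> A) vacuously: no world accessible from 0 forces the antecedent ~(A -> (A -> ~A)).
So the root 0 forces ~(A -> (A -> ~A)) -> (~A -> A); the model is not a countermodel.

No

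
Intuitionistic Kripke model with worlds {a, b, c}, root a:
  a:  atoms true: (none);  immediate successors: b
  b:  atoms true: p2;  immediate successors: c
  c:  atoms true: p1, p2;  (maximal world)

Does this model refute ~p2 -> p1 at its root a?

No

a ||- ~p2 -> p1 vacuously: no world accessible from a forces the antecedent ~p2.
So the root a forces ~p2 -> p1; the model is not a countermodel.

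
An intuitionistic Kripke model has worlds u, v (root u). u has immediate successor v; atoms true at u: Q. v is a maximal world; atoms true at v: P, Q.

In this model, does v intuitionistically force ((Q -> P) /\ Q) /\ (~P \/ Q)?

v ||- ((Q -> P) /\ Q) /\ (~P \/ Q) since v forces both conjuncts.

Yes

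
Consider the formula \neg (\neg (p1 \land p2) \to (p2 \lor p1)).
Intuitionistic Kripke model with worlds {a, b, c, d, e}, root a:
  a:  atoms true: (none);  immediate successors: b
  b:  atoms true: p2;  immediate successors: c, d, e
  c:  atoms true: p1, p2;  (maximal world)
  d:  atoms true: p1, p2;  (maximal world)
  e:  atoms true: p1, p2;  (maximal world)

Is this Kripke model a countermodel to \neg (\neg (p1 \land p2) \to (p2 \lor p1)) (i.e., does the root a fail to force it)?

a \nVdash \neg (\neg (p1 \land p2) \to (p2 \lor p1)) since a is accessible from a and a \Vdash \neg (p1 \land p2) \to (p2 \lor p1).
a \Vdash \neg (p1 \land p2) \to (p2 \lor p1) vacuously: no world accessible from a forces the antecedent \neg (p1 \land p2).
So the root a does not force \neg (\neg (p1 \land p2) \to (p2 \lor p1)); the model is a countermodel.

Yes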